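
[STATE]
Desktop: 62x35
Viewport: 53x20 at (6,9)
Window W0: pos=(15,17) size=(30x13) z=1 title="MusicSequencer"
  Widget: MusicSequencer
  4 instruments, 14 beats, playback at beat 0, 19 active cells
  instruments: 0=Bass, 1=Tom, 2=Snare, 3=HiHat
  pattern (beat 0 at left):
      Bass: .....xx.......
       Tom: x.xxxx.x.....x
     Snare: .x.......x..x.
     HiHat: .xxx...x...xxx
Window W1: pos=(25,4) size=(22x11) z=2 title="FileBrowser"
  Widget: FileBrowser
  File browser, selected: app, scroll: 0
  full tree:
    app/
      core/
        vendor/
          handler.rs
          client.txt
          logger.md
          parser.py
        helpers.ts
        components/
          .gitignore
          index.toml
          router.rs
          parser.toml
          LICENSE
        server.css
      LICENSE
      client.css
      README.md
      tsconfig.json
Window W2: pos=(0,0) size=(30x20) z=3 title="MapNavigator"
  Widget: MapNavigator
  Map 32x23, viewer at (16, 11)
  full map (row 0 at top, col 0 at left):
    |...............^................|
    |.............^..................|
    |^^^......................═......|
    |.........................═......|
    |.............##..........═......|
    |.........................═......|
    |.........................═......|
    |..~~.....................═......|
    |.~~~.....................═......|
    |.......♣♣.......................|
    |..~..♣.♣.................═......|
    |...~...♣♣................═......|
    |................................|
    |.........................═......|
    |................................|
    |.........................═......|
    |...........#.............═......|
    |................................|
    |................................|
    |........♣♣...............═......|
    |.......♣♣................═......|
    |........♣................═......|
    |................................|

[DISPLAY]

♣♣.....................┃LICENSE         ┃            
♣.................═....┃client.css      ┃            
♣♣.......@........═....┃README.md       ┃            
.......................┃tsconfig.json   ┃            
..................═....┃                ┃            
.......................┃━━━━━━━━━━━━━━━━┛            
..................═....┃                             
....#.............═....┃                             
.......................┃━━━━━━━━━━━━━━┓              
.......................┃r             ┃              
━━━━━━━━━━━━━━━━━━━━━━━┛──────────────┨              
         ┃      ▼1234567890123        ┃              
         ┃  Bass·····██·······        ┃              
         ┃   Tom█·████·█·····█        ┃              
         ┃ Snare·█·······█··█·        ┃              
         ┃ HiHat·███···█···███        ┃              
         ┃                            ┃              
         ┃                            ┃              
         ┃                            ┃              
         ┃                            ┃              


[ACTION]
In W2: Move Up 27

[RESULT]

                       ┃LICENSE         ┃            
                       ┃client.css      ┃            
........^@.............┃README.md       ┃            
......^................┃tsconfig.json   ┃            
..................═....┃                ┃            
..................═....┃━━━━━━━━━━━━━━━━┛            
......##..........═....┃                             
..................═....┃                             
..................═....┃━━━━━━━━━━━━━━┓              
..................═....┃r             ┃              
━━━━━━━━━━━━━━━━━━━━━━━┛──────────────┨              
         ┃      ▼1234567890123        ┃              
         ┃  Bass·····██·······        ┃              
         ┃   Tom█·████·█·····█        ┃              
         ┃ Snare·█·······█··█·        ┃              
         ┃ HiHat·███···█···███        ┃              
         ┃                            ┃              
         ┃                            ┃              
         ┃                            ┃              
         ┃                            ┃              


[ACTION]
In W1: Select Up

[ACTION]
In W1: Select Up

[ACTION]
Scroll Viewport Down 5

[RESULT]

..................═....┃━━━━━━━━━━━━━━━━┛            
......##..........═....┃                             
..................═....┃                             
..................═....┃━━━━━━━━━━━━━━┓              
..................═....┃r             ┃              
━━━━━━━━━━━━━━━━━━━━━━━┛──────────────┨              
         ┃      ▼1234567890123        ┃              
         ┃  Bass·····██·······        ┃              
         ┃   Tom█·████·█·····█        ┃              
         ┃ Snare·█·······█··█·        ┃              
         ┃ HiHat·███···█···███        ┃              
         ┃                            ┃              
         ┃                            ┃              
         ┃                            ┃              
         ┃                            ┃              
         ┗━━━━━━━━━━━━━━━━━━━━━━━━━━━━┛              
                                                     
                                                     
                                                     
                                                     


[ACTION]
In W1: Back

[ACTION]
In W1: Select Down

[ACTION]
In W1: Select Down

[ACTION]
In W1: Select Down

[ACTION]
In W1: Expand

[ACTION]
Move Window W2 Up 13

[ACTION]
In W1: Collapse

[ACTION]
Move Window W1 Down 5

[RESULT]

..................═....┃LICENSE         ┃            
......##..........═....┃client.css      ┃            
..................═....┃README.md       ┃            
..................═....┃tsconfig.json   ┃            
..................═....┃                ┃            
━━━━━━━━━━━━━━━━━━━━━━━┛━━━━━━━━━━━━━━━━┛            
         ┃      ▼1234567890123        ┃              
         ┃  Bass·····██·······        ┃              
         ┃   Tom█·████·█·····█        ┃              
         ┃ Snare·█·······█··█·        ┃              
         ┃ HiHat·███···█···███        ┃              
         ┃                            ┃              
         ┃                            ┃              
         ┃                            ┃              
         ┃                            ┃              
         ┗━━━━━━━━━━━━━━━━━━━━━━━━━━━━┛              
                                                     
                                                     
                                                     
                                                     


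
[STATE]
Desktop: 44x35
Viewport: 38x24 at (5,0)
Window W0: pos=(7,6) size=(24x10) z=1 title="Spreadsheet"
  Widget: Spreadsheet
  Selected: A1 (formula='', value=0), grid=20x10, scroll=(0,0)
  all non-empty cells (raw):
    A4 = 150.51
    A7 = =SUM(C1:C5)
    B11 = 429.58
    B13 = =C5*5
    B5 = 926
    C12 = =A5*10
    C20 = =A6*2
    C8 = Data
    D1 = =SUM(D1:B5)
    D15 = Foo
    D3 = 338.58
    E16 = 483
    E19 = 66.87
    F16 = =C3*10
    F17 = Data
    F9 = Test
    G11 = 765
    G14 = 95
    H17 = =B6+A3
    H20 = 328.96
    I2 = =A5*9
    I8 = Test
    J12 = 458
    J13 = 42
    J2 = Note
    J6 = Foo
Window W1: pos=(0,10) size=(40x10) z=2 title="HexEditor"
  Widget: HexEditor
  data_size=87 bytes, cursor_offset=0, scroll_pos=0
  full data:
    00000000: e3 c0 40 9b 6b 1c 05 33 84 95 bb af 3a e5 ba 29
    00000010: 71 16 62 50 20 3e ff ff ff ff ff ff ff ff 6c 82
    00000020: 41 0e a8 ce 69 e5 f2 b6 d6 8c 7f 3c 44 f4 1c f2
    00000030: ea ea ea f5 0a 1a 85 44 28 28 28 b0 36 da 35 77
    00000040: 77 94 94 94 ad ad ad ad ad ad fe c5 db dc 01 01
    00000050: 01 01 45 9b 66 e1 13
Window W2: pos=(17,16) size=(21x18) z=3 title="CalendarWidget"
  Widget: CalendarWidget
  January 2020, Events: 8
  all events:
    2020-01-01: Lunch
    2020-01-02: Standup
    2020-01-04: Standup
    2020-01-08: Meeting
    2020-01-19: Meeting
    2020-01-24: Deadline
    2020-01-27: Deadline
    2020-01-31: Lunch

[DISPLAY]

                                      
                                      
                                      
                                      
                                      
                                      
  ┏━━━━━━━━━━━━━━━━━━━━━━┓            
  ┃ Spreadsheet          ┃            
  ┠──────────────────────┨            
  ┃A1:                   ┃            
━━━━━━━━━━━━━━━━━━━━━━━━━━━━━━━━━━┓   
Editor                            ┃   
──────────────────────────────────┨   
0000  E3 c0 40 9b 6b 1c 05 33  84 ┃   
0010  71 16 62 50 20 3e ff ff  ff ┃   
0020  41 0e a8 ce 69 e5 f2 b6  d6 ┃   
0030  ea ea ┏━━━━━━━━━━━━━━━━━━━┓ ┃   
0040  77 94 ┃ CalendarWidget    ┃ ┃   
0050  01 01 ┠───────────────────┨ ┃   
━━━━━━━━━━━━┃    January 2020   ┃━┛   
            ┃Mo Tu We Th Fr Sa S┃     
            ┃       1*  2*  3  4┃     
            ┃ 6  7  8*  9 10 11 ┃     
            ┃13 14 15 16 17 18 1┃     


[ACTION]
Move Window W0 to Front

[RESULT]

                                      
                                      
                                      
                                      
                                      
                                      
  ┏━━━━━━━━━━━━━━━━━━━━━━┓            
  ┃ Spreadsheet          ┃            
  ┠──────────────────────┨            
  ┃A1:                   ┃            
━━┃       A       B      ┃━━━━━━━━┓   
Ed┃----------------------┃        ┃   
──┃  1      [0]       0  ┃────────┨   
00┃  2        0       0  ┃ 33  84 ┃   
00┃  3        0       0  ┃ ff  ff ┃   
00┗━━━━━━━━━━━━━━━━━━━━━━┛ b6  d6 ┃   
0030  ea ea ┏━━━━━━━━━━━━━━━━━━━┓ ┃   
0040  77 94 ┃ CalendarWidget    ┃ ┃   
0050  01 01 ┠───────────────────┨ ┃   
━━━━━━━━━━━━┃    January 2020   ┃━┛   
            ┃Mo Tu We Th Fr Sa S┃     
            ┃       1*  2*  3  4┃     
            ┃ 6  7  8*  9 10 11 ┃     
            ┃13 14 15 16 17 18 1┃     


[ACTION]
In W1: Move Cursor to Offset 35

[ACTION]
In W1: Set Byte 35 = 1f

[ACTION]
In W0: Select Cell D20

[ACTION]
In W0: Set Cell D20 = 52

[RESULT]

                                      
                                      
                                      
                                      
                                      
                                      
  ┏━━━━━━━━━━━━━━━━━━━━━━┓            
  ┃ Spreadsheet          ┃            
  ┠──────────────────────┨            
  ┃D20: 52               ┃            
━━┃       A       B      ┃━━━━━━━━┓   
Ed┃----------------------┃        ┃   
──┃  1        0       0  ┃────────┨   
00┃  2        0       0  ┃ 33  84 ┃   
00┃  3        0       0  ┃ ff  ff ┃   
00┗━━━━━━━━━━━━━━━━━━━━━━┛ b6  d6 ┃   
0030  ea ea ┏━━━━━━━━━━━━━━━━━━━┓ ┃   
0040  77 94 ┃ CalendarWidget    ┃ ┃   
0050  01 01 ┠───────────────────┨ ┃   
━━━━━━━━━━━━┃    January 2020   ┃━┛   
            ┃Mo Tu We Th Fr Sa S┃     
            ┃       1*  2*  3  4┃     
            ┃ 6  7  8*  9 10 11 ┃     
            ┃13 14 15 16 17 18 1┃     


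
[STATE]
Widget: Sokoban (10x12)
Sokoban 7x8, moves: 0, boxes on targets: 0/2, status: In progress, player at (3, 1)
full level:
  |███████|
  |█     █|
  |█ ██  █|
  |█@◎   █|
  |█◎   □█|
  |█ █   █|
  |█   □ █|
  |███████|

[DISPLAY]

███████   
█     █   
█ ██  █   
█@◎   █   
█◎   □█   
█ █   █   
█   □ █   
███████   
Moves: 0  
          
          
          


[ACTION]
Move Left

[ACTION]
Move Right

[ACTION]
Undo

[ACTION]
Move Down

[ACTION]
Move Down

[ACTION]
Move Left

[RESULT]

███████   
█     █   
█ ██  █   
█ ◎   █   
█◎   □█   
█@█   █   
█   □ █   
███████   
Moves: 2  
          
          
          


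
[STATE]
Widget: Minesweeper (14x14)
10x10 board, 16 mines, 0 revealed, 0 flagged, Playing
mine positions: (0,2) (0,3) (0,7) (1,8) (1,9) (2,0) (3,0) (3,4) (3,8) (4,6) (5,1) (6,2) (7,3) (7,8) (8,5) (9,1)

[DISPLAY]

■■■■■■■■■■    
■■■■■■■■■■    
■■■■■■■■■■    
■■■■■■■■■■    
■■■■■■■■■■    
■■■■■■■■■■    
■■■■■■■■■■    
■■■■■■■■■■    
■■■■■■■■■■    
■■■■■■■■■■    
              
              
              
              


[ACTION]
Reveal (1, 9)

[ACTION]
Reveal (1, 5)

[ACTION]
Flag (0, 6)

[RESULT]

■■✹✹■■■✹■■    
■■■■■■■■✹✹    
✹■■■■■■■■■    
✹■■■✹■■■✹■    
■■■■■■✹■■■    
■✹■■■■■■■■    
■■✹■■■■■■■    
■■■✹■■■■✹■    
■■■■■✹■■■■    
■✹■■■■■■■■    
              
              
              
              


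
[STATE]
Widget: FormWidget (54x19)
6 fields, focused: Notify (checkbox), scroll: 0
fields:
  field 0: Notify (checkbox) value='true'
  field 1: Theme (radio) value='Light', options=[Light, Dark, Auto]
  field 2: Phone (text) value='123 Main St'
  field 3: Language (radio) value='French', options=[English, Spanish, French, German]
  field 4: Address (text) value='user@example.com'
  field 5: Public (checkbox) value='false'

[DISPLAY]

> Notify:     [x]                                     
  Theme:      (●) Light  ( ) Dark  ( ) Auto           
  Phone:      [123 Main St                           ]
  Language:   ( ) English  ( ) Spanish  (●) French  ( 
  Address:    [user@example.com                      ]
  Public:     [ ]                                     
                                                      
                                                      
                                                      
                                                      
                                                      
                                                      
                                                      
                                                      
                                                      
                                                      
                                                      
                                                      
                                                      


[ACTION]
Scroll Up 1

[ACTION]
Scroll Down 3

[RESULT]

  Language:   ( ) English  ( ) Spanish  (●) French  ( 
  Address:    [user@example.com                      ]
  Public:     [ ]                                     
                                                      
                                                      
                                                      
                                                      
                                                      
                                                      
                                                      
                                                      
                                                      
                                                      
                                                      
                                                      
                                                      
                                                      
                                                      
                                                      


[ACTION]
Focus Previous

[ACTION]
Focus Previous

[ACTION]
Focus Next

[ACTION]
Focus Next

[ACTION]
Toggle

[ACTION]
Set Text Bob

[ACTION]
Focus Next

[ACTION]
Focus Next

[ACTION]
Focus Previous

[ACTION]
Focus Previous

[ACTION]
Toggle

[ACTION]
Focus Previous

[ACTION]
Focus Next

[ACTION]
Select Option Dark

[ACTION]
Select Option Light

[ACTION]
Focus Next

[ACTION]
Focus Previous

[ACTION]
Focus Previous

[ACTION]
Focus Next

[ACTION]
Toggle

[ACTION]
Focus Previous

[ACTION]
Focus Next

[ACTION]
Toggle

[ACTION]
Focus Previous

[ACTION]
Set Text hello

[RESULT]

  Language:   ( ) English  ( ) Spanish  (●) French  ( 
  Address:    [user@example.com                      ]
> Public:     [ ]                                     
                                                      
                                                      
                                                      
                                                      
                                                      
                                                      
                                                      
                                                      
                                                      
                                                      
                                                      
                                                      
                                                      
                                                      
                                                      
                                                      


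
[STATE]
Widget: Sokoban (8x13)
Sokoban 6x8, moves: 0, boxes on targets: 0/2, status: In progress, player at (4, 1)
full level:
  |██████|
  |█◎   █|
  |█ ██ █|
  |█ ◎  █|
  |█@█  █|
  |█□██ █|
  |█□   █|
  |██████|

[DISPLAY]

██████  
█◎   █  
█ ██ █  
█ ◎  █  
█@█  █  
█□██ █  
█□   █  
██████  
Moves: 0
        
        
        
        


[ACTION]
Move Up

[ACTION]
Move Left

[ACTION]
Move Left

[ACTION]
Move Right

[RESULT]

██████  
█◎   █  
█ ██ █  
█ +  █  
█ █  █  
█□██ █  
█□   █  
██████  
Moves: 2
        
        
        
        


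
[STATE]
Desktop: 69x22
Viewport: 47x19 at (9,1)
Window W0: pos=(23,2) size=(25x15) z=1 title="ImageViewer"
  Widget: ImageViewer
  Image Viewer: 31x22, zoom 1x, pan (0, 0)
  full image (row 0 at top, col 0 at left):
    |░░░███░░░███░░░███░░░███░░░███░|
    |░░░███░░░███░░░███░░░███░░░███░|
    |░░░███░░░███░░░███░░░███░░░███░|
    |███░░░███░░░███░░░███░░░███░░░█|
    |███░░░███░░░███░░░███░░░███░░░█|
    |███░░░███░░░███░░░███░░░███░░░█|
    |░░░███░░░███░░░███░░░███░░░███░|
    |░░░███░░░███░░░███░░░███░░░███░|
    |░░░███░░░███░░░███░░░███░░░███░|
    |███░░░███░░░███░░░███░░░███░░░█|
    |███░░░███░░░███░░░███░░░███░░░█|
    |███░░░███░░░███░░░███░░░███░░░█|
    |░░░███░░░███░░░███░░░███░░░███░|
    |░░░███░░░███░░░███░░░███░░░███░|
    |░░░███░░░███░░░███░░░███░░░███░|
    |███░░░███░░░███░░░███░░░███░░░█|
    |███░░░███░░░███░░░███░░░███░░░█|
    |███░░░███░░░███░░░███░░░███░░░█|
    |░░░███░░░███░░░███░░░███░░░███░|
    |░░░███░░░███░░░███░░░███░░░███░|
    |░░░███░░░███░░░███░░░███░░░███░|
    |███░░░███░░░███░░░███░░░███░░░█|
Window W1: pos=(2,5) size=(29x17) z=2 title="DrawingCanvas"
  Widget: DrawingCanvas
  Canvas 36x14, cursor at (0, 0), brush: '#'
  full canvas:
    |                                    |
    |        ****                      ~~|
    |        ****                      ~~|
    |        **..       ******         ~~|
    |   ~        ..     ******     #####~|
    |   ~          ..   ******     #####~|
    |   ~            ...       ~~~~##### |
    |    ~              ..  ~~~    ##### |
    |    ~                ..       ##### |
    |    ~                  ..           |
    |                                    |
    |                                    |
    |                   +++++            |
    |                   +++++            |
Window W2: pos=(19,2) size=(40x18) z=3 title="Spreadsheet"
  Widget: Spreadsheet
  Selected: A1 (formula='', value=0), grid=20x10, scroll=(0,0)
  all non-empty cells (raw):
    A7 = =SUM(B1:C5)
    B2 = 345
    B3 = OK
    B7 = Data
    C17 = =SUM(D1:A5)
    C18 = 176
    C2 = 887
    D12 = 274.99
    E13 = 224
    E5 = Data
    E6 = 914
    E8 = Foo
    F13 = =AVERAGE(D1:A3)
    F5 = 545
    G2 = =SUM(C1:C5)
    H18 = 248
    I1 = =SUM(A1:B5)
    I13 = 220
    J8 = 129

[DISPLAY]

                                               
          ┏━━━━━━━━━━━━━━━━━━━━━━━━━━━━━━━━━━━━
          ┃ Spreadsheet                        
          ┠────────────────────────────────────
━━━━━━━━━━┃A1:                                 
ngCanvas  ┃       A       B       C       D    
──────────┃------------------------------------
          ┃  1      [0]       0       0       0
  ****    ┃  2        0     345     887       0
  ****    ┃  3        0OK             0       0
  **..    ┃  4        0       0       0       0
      ..  ┃  5        0       0       0       0
        ..┃  6        0       0       0       0
          ┃  7     1232Data           0       0
          ┃  8        0       0       0       0
          ┃  9        0       0       0       0
          ┃ 10        0       0       0       0
          ┃ 11        0       0       0       0
          ┗━━━━━━━━━━━━━━━━━━━━━━━━━━━━━━━━━━━━


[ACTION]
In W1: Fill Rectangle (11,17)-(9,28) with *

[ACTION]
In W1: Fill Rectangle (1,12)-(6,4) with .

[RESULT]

                                               
          ┏━━━━━━━━━━━━━━━━━━━━━━━━━━━━━━━━━━━━
          ┃ Spreadsheet                        
          ┠────────────────────────────────────
━━━━━━━━━━┃A1:                                 
ngCanvas  ┃       A       B       C       D    
──────────┃------------------------------------
          ┃  1      [0]       0       0       0
.......   ┃  2        0     345     887       0
.......   ┃  3        0OK             0       0
.......   ┃  4        0       0       0       0
........  ┃  5        0       0       0       0
....... ..┃  6        0       0       0       0
.......   ┃  7     1232Data           0       0
          ┃  8        0       0       0       0
          ┃  9        0       0       0       0
          ┃ 10        0       0       0       0
          ┃ 11        0       0       0       0
          ┗━━━━━━━━━━━━━━━━━━━━━━━━━━━━━━━━━━━━


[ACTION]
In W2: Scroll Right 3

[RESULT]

                                               
          ┏━━━━━━━━━━━━━━━━━━━━━━━━━━━━━━━━━━━━
          ┃ Spreadsheet                        
          ┠────────────────────────────────────
━━━━━━━━━━┃A1:                                 
ngCanvas  ┃       D       E       F       G    
──────────┃------------------------------------
          ┃  1        0       0       0       0
.......   ┃  2        0       0       0     887
.......   ┃  3        0       0       0       0
.......   ┃  4        0       0       0       0
........  ┃  5        0Data         545       0
....... ..┃  6        0     914       0       0
.......   ┃  7        0       0       0       0
          ┃  8        0Foo            0       0
          ┃  9        0       0       0       0
          ┃ 10        0       0       0       0
          ┃ 11        0       0       0       0
          ┗━━━━━━━━━━━━━━━━━━━━━━━━━━━━━━━━━━━━


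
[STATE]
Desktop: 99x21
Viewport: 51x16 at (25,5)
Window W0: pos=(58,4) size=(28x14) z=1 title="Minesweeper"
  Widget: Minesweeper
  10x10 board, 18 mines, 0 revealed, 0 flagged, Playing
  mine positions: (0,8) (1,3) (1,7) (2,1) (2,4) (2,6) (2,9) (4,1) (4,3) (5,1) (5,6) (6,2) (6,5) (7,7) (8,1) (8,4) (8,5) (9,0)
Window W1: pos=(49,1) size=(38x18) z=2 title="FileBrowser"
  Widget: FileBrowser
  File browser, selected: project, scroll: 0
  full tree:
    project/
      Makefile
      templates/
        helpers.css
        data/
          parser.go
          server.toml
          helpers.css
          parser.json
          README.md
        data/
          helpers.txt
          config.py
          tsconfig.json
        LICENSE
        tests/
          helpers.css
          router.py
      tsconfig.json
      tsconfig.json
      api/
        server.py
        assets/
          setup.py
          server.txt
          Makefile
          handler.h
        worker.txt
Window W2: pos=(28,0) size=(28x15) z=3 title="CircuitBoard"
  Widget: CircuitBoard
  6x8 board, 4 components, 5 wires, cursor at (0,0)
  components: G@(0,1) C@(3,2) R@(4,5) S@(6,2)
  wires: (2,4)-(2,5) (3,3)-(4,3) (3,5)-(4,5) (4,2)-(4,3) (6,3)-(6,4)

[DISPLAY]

   ┃                          ┃kefile              
   ┃1                         ┃] templates/        
   ┃                          ┃config.json         
   ┃2                   · ─ · ┃config.json         
   ┃                          ┃] api/              
   ┃3           C   ·       · ┃                    
   ┃                │       │ ┃                    
   ┃4           · ─ ·       R ┃                    
   ┃                          ┃                    
   ┗━━━━━━━━━━━━━━━━━━━━━━━━━━┛                    
                        ┃                          
                        ┃                          
                        ┃                          
                        ┗━━━━━━━━━━━━━━━━━━━━━━━━━━
                                                   
                                                   


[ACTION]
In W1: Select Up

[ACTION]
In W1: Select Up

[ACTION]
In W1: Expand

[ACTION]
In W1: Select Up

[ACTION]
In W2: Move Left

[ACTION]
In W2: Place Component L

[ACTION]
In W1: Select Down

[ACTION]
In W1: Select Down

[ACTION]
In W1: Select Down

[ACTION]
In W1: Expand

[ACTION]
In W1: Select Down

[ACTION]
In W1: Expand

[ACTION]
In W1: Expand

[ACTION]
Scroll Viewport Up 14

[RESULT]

   ┏━━━━━━━━━━━━━━━━━━━━━━━━━━┓                    
   ┃ CircuitBoard             ┃━━━━━━━━━━━━━━━━━━━━
   ┠──────────────────────────┨rowser              
   ┃   0 1 2 3 4 5            ┃────────────────────
   ┃0  [L]  G                 ┃project/            
   ┃                          ┃kefile              
   ┃1                         ┃] templates/        
   ┃                          ┃config.json         
   ┃2                   · ─ · ┃config.json         
   ┃                          ┃] api/              
   ┃3           C   ·       · ┃                    
   ┃                │       │ ┃                    
   ┃4           · ─ ·       R ┃                    
   ┃                          ┃                    
   ┗━━━━━━━━━━━━━━━━━━━━━━━━━━┛                    
                        ┃                          


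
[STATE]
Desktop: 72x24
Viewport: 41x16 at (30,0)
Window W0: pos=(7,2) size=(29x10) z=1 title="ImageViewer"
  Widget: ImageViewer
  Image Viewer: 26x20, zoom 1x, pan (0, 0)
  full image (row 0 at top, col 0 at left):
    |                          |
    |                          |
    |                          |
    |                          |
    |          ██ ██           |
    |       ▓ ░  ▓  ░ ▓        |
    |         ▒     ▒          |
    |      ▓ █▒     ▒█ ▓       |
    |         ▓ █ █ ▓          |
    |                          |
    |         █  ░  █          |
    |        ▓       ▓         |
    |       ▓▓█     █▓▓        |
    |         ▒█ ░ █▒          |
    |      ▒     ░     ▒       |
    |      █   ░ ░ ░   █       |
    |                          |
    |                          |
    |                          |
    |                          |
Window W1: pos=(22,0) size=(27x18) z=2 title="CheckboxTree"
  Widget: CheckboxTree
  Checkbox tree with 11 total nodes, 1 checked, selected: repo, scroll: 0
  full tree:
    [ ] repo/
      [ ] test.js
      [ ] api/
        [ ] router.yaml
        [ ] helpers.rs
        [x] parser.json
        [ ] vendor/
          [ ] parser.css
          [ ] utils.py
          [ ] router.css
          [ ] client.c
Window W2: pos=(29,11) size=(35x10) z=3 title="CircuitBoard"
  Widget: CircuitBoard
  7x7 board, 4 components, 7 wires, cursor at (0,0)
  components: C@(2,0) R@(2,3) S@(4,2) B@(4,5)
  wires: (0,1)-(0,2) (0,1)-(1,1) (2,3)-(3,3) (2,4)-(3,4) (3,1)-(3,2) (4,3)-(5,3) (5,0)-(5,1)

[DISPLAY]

━━━━━━━━━━━━━━━━━━┓                      
oxTree            ┃                      
──────────────────┨                      
po/               ┃                      
test.js           ┃                      
api/              ┃                      
] router.yaml     ┃                      
] helpers.rs      ┃                      
] parser.json     ┃                      
] vendor/         ┃                      
[ ] parser.css    ┃                      
━━━━━━━━━━━━━━━━━━━━━━━━━━━━━━━━━┓       
 CircuitBoard                    ┃       
─────────────────────────────────┨       
   0 1 2 3 4 5 6                 ┃       
0  [.]  · ─ ·                    ┃       


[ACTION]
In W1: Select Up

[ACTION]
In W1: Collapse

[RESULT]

━━━━━━━━━━━━━━━━━━┓                      
oxTree            ┃                      
──────────────────┨                      
po/               ┃                      
                  ┃                      
                  ┃                      
                  ┃                      
                  ┃                      
                  ┃                      
                  ┃                      
                  ┃                      
━━━━━━━━━━━━━━━━━━━━━━━━━━━━━━━━━┓       
 CircuitBoard                    ┃       
─────────────────────────────────┨       
   0 1 2 3 4 5 6                 ┃       
0  [.]  · ─ ·                    ┃       


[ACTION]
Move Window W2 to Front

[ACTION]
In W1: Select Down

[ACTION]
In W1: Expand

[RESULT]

━━━━━━━━━━━━━━━━━━┓                      
oxTree            ┃                      
──────────────────┨                      
po/               ┃                      
test.js           ┃                      
api/              ┃                      
] router.yaml     ┃                      
] helpers.rs      ┃                      
] parser.json     ┃                      
] vendor/         ┃                      
[ ] parser.css    ┃                      
━━━━━━━━━━━━━━━━━━━━━━━━━━━━━━━━━┓       
 CircuitBoard                    ┃       
─────────────────────────────────┨       
   0 1 2 3 4 5 6                 ┃       
0  [.]  · ─ ·                    ┃       


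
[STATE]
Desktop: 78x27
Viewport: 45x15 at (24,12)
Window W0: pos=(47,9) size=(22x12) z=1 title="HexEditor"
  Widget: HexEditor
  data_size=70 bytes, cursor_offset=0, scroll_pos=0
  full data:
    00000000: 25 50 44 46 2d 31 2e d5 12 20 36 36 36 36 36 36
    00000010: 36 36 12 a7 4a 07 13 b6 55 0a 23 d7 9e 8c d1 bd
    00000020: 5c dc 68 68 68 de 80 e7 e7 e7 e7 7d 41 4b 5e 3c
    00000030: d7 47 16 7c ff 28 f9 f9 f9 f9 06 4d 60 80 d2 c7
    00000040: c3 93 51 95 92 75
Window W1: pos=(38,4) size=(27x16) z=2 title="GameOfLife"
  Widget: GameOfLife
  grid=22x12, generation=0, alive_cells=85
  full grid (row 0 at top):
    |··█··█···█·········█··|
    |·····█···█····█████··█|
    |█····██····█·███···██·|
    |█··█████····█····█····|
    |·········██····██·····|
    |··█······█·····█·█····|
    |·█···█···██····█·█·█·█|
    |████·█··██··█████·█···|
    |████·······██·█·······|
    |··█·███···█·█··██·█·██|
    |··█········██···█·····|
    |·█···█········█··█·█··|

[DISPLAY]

              ┃·········██····██·····   ┃4 4┃
              ┃··█······█·····█·█····   ┃2 a┃
              ┃·█···█···██····█·█·█·█   ┃8 6┃
              ┃████·█··██··█████·█···   ┃6 7┃
              ┃████·······██·█·······   ┃1 9┃
              ┃··█·███···█·█··██·█·██   ┃   ┃
              ┃··█········██···█·····   ┃   ┃
              ┗━━━━━━━━━━━━━━━━━━━━━━━━━┛   ┃
                       ┗━━━━━━━━━━━━━━━━━━━━┛
                                             
                                             
                                             
                                             
                                             
                                             


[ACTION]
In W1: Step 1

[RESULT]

              ┃···████·███····█·█····   ┃4 4┃
              ┃········█·····██·██···   ┃2 a┃
              ┃█··██·····█··█···█····   ┃8 6┃
              ┃···█····██··█···███···   ┃6 7┃
              ┃█·····█··██········█··   ┃1 9┃
              ┃····██····█····███····   ┃   ┃
              ┃·████·█····███··█·███·   ┃   ┃
              ┗━━━━━━━━━━━━━━━━━━━━━━━━━┛   ┃
                       ┗━━━━━━━━━━━━━━━━━━━━┛
                                             
                                             
                                             
                                             
                                             
                                             


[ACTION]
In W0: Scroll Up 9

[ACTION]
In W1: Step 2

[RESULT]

              ┃···█·██·█·█·█··█·██···   ┃4 4┃
              ┃······█·█··██····██···   ┃2 a┃
              ┃···██···█····█········   ┃8 6┃
              ┃·······██·███···██····   ┃6 7┃
              ┃··█····██···█··█··█···   ┃1 9┃
              ┃·██······█··█·█··███··   ┃   ┃
              ┃····██····█·██·█··███·   ┃   ┃
              ┗━━━━━━━━━━━━━━━━━━━━━━━━━┛   ┃
                       ┗━━━━━━━━━━━━━━━━━━━━┛
                                             
                                             
                                             
                                             
                                             
                                             


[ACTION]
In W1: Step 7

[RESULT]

              ┃······███·███·█····█··   ┃4 4┃
              ┃···············██·····   ┃2 a┃
              ┃··········█···██······   ┃8 6┃
              ┃··············█·····██   ┃6 7┃
              ┃███·················██   ┃1 9┃
              ┃█·██·······█··········   ┃   ┃
              ┃█···█·····█··█········   ┃   ┃
              ┗━━━━━━━━━━━━━━━━━━━━━━━━━┛   ┃
                       ┗━━━━━━━━━━━━━━━━━━━━┛
                                             
                                             
                                             
                                             
                                             
                                             


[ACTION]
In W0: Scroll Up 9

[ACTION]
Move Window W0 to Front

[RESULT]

              ┃······██┃00000000  25 50 44 4┃
              ┃········┃00000010  36 36 12 a┃
              ┃········┃00000020  5c dc 68 6┃
              ┃········┃00000030  d7 47 16 7┃
              ┃███·····┃00000040  c3 93 51 9┃
              ┃█·██····┃                    ┃
              ┃█···█···┃                    ┃
              ┗━━━━━━━━┃                    ┃
                       ┗━━━━━━━━━━━━━━━━━━━━┛
                                             
                                             
                                             
                                             
                                             
                                             
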